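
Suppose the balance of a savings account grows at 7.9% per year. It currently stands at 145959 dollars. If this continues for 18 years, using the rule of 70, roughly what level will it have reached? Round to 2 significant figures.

about 600000 dollars

Doubling time ≈ 70/7.9 = 8.86 years.
18 years is 18/8.86 ≈ 2.03 doublings, a factor of 2^2.03 ≈ 4.08.
145959 × 4.08 ≈ 600000 dollars.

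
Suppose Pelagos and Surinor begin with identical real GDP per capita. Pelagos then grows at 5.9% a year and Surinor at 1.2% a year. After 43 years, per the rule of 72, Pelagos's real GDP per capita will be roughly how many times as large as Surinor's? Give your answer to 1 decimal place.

approximately 7.0 times

Rate gap = 5.9% − 1.2% = 4.7 points.
The ratio doubles every 72/4.7 ≈ 15.32 years.
43/15.32 ≈ 2.81 doublings → ratio ≈ 2^2.81 ≈ 7.0.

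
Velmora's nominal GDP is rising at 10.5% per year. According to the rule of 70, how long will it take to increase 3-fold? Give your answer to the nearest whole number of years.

Doubling time ≈ 70/10.5 = 6.67 years.
Reaching 3× takes log₂(3) ≈ 1.58 doublings.
1.58 × 6.67 ≈ 11 years.

approximately 11 years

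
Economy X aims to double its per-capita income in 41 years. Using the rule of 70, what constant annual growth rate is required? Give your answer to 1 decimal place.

70 / 41 ≈ 1.71, so about 1.7% annually.

≈ 1.7%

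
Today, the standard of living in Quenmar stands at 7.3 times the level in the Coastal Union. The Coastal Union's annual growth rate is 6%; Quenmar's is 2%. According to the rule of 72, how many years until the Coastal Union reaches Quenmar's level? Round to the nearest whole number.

roughly 52 years

What matters is the difference: 4 pp.
Rule of 72 on the gap: the ratio halves every 72/4 ≈ 18.00 years.
A 7.3 times gap takes log₂(7.3) ≈ 2.87 halvings to close: 2.87 × 18.00 ≈ 52 years.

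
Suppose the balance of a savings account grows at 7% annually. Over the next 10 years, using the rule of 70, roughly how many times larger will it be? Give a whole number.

At 7% one doubling takes ≈ 10.00 years; 10 years is 1 of them, so ×2.

roughly 2 times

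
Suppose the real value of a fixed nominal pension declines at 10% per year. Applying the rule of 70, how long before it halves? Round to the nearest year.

Halving time ≈ 70 / 10 = 7.00 → 7 years.

about 7 years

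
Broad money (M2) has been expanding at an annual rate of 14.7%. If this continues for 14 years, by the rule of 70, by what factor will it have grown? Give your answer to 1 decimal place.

≈ 7.7 times

Doubles every ≈ 4.76 years (70/14.7).
14 years is 2.94 doublings; 2^2.94 ≈ 7.7×.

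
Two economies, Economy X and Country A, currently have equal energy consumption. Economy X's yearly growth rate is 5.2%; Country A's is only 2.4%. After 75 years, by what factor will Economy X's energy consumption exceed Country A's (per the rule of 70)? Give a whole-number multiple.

about 8 times

Rate gap = 5.2% − 2.4% = 2.8 points.
The ratio doubles every 70/2.8 ≈ 25.00 years.
75/25.00 ≈ 3.00 doublings → ratio ≈ 2^3.00 ≈ 8.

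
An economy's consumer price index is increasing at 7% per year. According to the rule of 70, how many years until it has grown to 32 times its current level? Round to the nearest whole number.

approximately 50 years

One doubling takes 70/7 = 10.00 years.
32 = 2^5, so 5 doublings → 50 years.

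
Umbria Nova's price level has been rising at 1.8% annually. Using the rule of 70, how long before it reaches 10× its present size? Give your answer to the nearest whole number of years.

around 129 years

Doubling time ≈ 70/1.8 = 38.89 years.
10× is log₂ 10 ≈ 3.32 doublings, so ≈ 3.32 × 38.89 = 129 years.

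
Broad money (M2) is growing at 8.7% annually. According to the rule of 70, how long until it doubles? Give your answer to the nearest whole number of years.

At 8.7%, doubling takes about 70/8.7 = 8.05 years.

≈ 8 years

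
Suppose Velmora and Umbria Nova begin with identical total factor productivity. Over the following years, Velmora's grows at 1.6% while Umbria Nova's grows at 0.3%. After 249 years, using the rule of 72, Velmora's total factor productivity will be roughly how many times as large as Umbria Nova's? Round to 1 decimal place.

≈ 22.6 times

Rate gap = 1.6% − 0.3% = 1.3 points.
The ratio doubles every 72/1.3 ≈ 55.38 years.
249/55.38 ≈ 4.50 doublings → ratio ≈ 2^4.50 ≈ 22.6.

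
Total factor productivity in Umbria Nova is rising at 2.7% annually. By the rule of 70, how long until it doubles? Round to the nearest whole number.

about 26 years

At 2.7%, doubling takes about 70/2.7 = 25.93 years.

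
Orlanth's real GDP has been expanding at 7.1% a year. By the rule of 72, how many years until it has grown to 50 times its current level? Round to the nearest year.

57 years

One doubling takes 72/7.1 = 10.14 years.
50× is log₂ 50 ≈ 5.64 doublings, so ≈ 5.64 × 10.14 = 57 years.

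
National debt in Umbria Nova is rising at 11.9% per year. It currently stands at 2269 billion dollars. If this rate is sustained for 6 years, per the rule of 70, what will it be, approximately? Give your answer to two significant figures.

≈ 4600 billion dollars

It doubles every 70/11.9 ≈ 5.88 years, so 6 years is 1.02 doublings.
2^1.02 ≈ 2.03; 2269 × 2.03 ≈ 4600 billion dollars.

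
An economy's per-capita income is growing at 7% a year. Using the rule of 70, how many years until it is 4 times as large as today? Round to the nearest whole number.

At 7% it doubles every 70/7 ≈ 10.00 years.
Getting to 4× needs 2 doublings: 2 × 10.00 ≈ 20 years.

approximately 20 years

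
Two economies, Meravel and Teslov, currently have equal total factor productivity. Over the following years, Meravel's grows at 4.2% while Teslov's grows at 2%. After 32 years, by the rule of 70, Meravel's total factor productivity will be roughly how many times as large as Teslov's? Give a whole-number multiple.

Meravel pulls ahead at 2.2 pp per year, so the ratio doubles every 70/2.2 ≈ 31.82 years.
In 32 years that's 1.01 doublings: 2^1.01 ≈ 2.

around 2 times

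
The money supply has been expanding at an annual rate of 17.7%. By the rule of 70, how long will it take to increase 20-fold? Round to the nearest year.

Doubling time ≈ 70/17.7 = 3.95 years.
20× is log₂ 20 ≈ 4.32 doublings, so ≈ 4.32 × 3.95 = 17 years.

about 17 years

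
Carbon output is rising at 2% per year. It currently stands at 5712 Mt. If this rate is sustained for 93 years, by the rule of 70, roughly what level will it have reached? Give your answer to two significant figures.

approximately 36000 Mt

Doubling time ≈ 70/2 = 35.00 years.
93 years is 93/35.00 ≈ 2.66 doublings, a factor of 2^2.66 ≈ 6.32.
5712 × 6.32 ≈ 36000 Mt.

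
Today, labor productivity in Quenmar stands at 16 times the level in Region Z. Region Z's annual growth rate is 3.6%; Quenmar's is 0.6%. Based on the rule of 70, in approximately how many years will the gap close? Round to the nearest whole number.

What matters is the difference: 3 pp.
Rule of 70 on the gap: the ratio halves every 70/3 ≈ 23.33 years.
A 16 times gap closes after 4 halvings: 4 × 23.33 ≈ 93 years.

about 93 years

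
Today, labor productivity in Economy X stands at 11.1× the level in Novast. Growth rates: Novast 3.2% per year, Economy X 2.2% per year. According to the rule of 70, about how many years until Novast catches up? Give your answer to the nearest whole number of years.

≈ 243 years

The growth-rate gap is 3.2% − 2.2% = 1 percentage point.
So the ratio between them halves every 70/1 ≈ 70.00 years.
An 11.1× gap takes log₂(11.1) ≈ 3.47 halvings to close: 3.47 × 70.00 ≈ 243 years.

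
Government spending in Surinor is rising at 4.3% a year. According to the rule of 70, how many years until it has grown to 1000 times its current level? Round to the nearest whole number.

Doubling time ≈ 70/4.3 = 16.28 years.
Reaching 1000× takes log₂(1000) ≈ 9.97 doublings.
9.97 × 16.28 ≈ 162 years.

≈ 162 years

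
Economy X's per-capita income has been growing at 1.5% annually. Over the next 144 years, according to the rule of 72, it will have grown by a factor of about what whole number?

around 8 times

At 1.5% one doubling takes ≈ 48.00 years; 144 years is 3 of them, so ×8.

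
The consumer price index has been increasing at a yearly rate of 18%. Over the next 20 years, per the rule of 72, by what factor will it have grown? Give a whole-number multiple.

approximately 32 times

At 18% one doubling takes ≈ 4.00 years; 20 years is 5 of them, so ×32.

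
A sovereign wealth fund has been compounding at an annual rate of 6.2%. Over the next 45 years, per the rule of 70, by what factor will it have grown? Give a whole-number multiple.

70/6.2 ≈ 11.29 years per doubling.
45 years fits 4 doublings: 2^4 = 16.

around 16 times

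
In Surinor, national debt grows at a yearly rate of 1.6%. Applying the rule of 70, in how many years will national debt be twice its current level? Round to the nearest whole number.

≈ 44 years

Doubling time ≈ 70 / 1.6 = 43.75 years.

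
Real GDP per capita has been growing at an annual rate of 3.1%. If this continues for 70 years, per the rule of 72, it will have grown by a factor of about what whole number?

roughly 8 times

Doubling time ≈ 72/3.1 = 23.23 years.
70/23.23 ≈ 3 doublings, so about 2^3 = 8×.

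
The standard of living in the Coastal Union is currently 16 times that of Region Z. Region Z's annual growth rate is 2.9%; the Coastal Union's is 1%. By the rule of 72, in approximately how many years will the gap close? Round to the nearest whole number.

The growth-rate gap is 2.9% − 1% = 1.9 percentage points.
So the ratio between them halves every 72/1.9 ≈ 37.89 years.
A 16 times gap closes after 4 halvings: 4 × 37.89 ≈ 152 years.

about 152 years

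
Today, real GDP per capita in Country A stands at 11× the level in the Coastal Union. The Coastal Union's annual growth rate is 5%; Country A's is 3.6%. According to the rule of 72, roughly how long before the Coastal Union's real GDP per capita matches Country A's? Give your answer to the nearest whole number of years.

about 178 years

the Coastal Union gains on Country A at 5% − 3.6% = 1.4 points a year.
At that relative rate the gap halves every 72/1.4 ≈ 51.43 years.
An 11× gap takes log₂(11) ≈ 3.46 halvings to close: 3.46 × 51.43 ≈ 178 years.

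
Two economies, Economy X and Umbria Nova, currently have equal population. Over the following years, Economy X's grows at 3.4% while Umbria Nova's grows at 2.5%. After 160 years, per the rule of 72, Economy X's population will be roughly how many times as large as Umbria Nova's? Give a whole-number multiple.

around 4 times

Only the 0.9-point difference matters.
72/0.9 ≈ 80.00 years per doubling of the ratio; 160 years gives 2.00 doublings, so ≈ 4×.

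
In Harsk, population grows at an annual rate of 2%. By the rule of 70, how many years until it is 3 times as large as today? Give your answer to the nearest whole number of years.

about 55 years

One doubling takes 70/2 = 35.00 years.
Reaching 3× takes log₂(3) ≈ 1.58 doublings.
1.58 × 35.00 ≈ 55 years.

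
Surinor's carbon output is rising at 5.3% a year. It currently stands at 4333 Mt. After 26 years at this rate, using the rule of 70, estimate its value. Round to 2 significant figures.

approximately 17000 Mt

It doubles every 70/5.3 ≈ 13.21 years, so 26 years is 1.97 doublings.
2^1.97 ≈ 3.92; 4333 × 3.92 ≈ 17000 Mt.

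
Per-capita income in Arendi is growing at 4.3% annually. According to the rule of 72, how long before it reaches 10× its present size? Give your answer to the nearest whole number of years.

At 4.3% it doubles every 72/4.3 ≈ 16.74 years.
Reaching 10× takes log₂(10) ≈ 3.32 doublings.
3.32 × 16.74 ≈ 56 years.

around 56 years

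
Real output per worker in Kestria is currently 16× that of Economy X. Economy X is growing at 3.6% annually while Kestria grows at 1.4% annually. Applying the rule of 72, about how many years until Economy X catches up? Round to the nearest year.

Economy X gains on Kestria at 3.6% − 1.4% = 2.2 points a year.
At that relative rate the gap halves every 72/2.2 ≈ 32.73 years.
A 16× gap closes after 4 halvings: 4 × 32.73 ≈ 131 years.

roughly 131 years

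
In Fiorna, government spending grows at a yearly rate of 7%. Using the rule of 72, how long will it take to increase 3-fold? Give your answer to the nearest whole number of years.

Doubling time ≈ 72/7 = 10.29 years.
3× is log₂ 3 ≈ 1.58 doublings, so ≈ 1.58 × 10.29 = 16 years.

16 years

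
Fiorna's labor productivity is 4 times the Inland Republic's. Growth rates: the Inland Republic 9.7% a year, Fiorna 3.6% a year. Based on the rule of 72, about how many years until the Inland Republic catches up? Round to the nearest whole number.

approximately 24 years

What matters is the difference: 6.1 pp.
Rule of 72 on the gap: the ratio halves every 72/6.1 ≈ 11.80 years.
A 4 times gap closes after 2 halvings: 2 × 11.80 ≈ 24 years.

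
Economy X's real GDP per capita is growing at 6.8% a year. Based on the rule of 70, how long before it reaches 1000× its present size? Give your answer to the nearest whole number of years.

around 103 years

Doubling time ≈ 70/6.8 = 10.29 years.
Reaching 1000× takes log₂(1000) ≈ 9.97 doublings.
9.97 × 10.29 ≈ 103 years.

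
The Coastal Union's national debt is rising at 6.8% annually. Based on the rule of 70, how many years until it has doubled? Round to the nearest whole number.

At 6.8%, doubling takes about 70/6.8 = 10.29 years.

approximately 10 years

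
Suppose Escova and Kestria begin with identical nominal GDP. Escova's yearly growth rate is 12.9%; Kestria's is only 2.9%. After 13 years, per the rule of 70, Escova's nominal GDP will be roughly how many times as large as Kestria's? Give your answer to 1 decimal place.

about 3.6 times

Escova pulls ahead at 10 pp per year, so the ratio doubles every 70/10 ≈ 7.00 years.
In 13 years that's 1.86 doublings: 2^1.86 ≈ 3.6.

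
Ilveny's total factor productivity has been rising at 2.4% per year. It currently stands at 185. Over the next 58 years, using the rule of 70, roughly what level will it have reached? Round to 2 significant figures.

approximately 730

It doubles every 70/2.4 ≈ 29.17 years, so 58 years is 1.99 doublings.
2^1.99 ≈ 3.97; 185 × 3.97 ≈ 730.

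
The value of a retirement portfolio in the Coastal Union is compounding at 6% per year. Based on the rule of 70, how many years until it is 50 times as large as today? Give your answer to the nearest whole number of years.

≈ 66 years

Doubling time ≈ 70/6 = 11.67 years.
Reaching 50× takes log₂(50) ≈ 5.64 doublings.
5.64 × 11.67 ≈ 66 years.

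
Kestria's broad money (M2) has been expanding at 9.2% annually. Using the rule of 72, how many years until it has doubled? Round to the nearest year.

72/9.2 ≈ 7.83, so it doubles roughly every 8 years.

around 8 years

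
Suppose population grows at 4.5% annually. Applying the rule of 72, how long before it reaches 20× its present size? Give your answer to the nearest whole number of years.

Doubling time ≈ 72/4.5 = 16.00 years.
Reaching 20× takes log₂(20) ≈ 4.32 doublings.
4.32 × 16.00 ≈ 69 years.

69 years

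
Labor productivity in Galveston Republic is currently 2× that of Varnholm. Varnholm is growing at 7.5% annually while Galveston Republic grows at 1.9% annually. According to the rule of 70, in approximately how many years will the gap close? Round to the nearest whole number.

≈ 13 years

What matters is the difference: 5.6 pp.
Rule of 70 on the gap: the ratio halves every 70/5.6 ≈ 12.50 years.
A 2× gap closes after 1 halving: 1 × 12.50 ≈ 13 years.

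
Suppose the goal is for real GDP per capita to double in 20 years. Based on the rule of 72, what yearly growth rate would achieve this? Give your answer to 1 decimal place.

72 / 20 ≈ 3.60, so about 3.6% per year.

≈ 3.6%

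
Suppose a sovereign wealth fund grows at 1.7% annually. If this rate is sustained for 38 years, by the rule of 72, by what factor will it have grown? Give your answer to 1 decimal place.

Doubling time ≈ 72/1.7 = 42.35 years.
38 years / 42.35 ≈ 0.90 doublings → factor 2^0.90 ≈ 1.9.

≈ 1.9 times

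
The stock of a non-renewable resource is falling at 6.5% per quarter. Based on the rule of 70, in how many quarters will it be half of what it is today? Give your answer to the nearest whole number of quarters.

approximately 11 quarters

Falling at 6.5%, it halves about every 70/6.5 = 10.77 quarters.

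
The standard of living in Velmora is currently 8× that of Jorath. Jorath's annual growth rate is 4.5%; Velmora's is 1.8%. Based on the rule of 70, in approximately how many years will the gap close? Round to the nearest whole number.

≈ 78 years

The growth-rate gap is 4.5% − 1.8% = 2.7 percentage points.
So the ratio between them halves every 70/2.7 ≈ 25.93 years.
An 8× gap closes after 3 halvings: 3 × 25.93 ≈ 78 years.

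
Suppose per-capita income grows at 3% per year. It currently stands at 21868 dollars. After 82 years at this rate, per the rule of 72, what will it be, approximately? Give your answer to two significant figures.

≈ 230000 dollars

It doubles every 72/3 ≈ 24.00 years, so 82 years is 3.42 doublings.
2^3.42 ≈ 10.70; 21868 × 10.70 ≈ 230000 dollars.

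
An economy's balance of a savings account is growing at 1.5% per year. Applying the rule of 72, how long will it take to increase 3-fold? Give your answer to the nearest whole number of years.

Doubling time ≈ 72/1.5 = 48.00 years.
Reaching 3× takes log₂(3) ≈ 1.58 doublings.
1.58 × 48.00 ≈ 76 years.

roughly 76 years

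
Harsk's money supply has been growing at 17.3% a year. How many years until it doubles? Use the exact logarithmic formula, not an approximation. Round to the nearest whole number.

4 years

t = ln(2) / ln(1 + 0.173) = 0.6931 / 0.159565 ≈ 4.34.
≈ 4 years.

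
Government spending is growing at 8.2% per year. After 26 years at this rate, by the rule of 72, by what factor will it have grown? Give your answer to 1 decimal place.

Doubles every ≈ 8.78 years (72/8.2).
26 years is 2.96 doublings; 2^2.96 ≈ 7.8×.

roughly 7.8 times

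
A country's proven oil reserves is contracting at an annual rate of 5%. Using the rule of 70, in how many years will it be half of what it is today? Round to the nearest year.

roughly 14 years

Halving time ≈ 70 / 5 = 14.00 → 14 years.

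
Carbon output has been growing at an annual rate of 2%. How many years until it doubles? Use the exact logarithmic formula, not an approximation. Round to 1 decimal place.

t = ln(2) / ln(1 + 0.02) = 0.6931 / 0.019803 ≈ 35.00.

35.0 years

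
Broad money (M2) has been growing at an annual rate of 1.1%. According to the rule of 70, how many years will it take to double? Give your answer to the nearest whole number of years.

Doubling time ≈ 70 / 1.1 = 63.64 years.

64 years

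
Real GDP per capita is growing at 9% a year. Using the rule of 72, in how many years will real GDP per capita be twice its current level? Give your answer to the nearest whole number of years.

8 years

72/9 ≈ 8.00, so it doubles roughly every 8 years.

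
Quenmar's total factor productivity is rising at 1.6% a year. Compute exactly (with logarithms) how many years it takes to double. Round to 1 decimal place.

t = ln(2) / ln(1 + 0.016) = 0.6931 / 0.015873 ≈ 43.67.

43.7 years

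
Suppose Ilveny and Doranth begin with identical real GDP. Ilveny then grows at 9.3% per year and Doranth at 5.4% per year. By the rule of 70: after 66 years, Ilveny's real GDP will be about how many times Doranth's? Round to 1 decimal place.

about 12.8 times

Only the 3.9-point difference matters.
70/3.9 ≈ 17.95 years per doubling of the ratio; 66 years gives 3.68 doublings, so ≈ 12.8×.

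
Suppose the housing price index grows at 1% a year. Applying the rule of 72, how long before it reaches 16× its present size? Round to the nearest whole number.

around 288 years

Doubling time ≈ 72/1 = 72.00 years.
16× is 4 doublings, so 4 × 72.00 ≈ 288 years.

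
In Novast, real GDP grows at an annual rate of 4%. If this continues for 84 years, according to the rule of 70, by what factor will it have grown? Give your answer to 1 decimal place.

Doubling time ≈ 70/4 = 17.50 years.
84 years / 17.50 ≈ 4.80 doublings → factor 2^4.80 ≈ 27.9.

about 27.9 times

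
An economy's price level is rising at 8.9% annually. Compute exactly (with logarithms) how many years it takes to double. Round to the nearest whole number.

8 years

t = ln(2) / ln(1 + 0.089) = 0.6931 / 0.085260 ≈ 8.13.
≈ 8 years.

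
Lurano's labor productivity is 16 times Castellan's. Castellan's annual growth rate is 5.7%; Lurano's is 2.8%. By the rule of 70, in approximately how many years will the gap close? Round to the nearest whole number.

≈ 97 years

Castellan gains on Lurano at 5.7% − 2.8% = 2.9 points a year.
At that relative rate the gap halves every 70/2.9 ≈ 24.14 years.
A 16 times gap closes after 4 halvings: 4 × 24.14 ≈ 97 years.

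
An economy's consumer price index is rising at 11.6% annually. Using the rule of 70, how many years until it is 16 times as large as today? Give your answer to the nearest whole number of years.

At 11.6% it doubles every 70/11.6 ≈ 6.03 years.
16× is 4 doublings, so 4 × 6.03 ≈ 24 years.

roughly 24 years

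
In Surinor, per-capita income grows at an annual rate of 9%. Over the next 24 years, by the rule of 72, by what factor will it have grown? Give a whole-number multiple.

Doubling time ≈ 72/9 = 8.00 years.
24/8.00 ≈ 3 doublings, so about 2^3 = 8×.

8 times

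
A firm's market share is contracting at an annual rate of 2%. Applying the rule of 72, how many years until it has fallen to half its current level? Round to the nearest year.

≈ 36 years

The rule works in reverse for decay: 72/2 ≈ 36.00 years to halve.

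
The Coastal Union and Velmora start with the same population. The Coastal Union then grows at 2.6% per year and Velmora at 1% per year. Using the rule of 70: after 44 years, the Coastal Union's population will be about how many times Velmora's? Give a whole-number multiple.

Rate gap = 2.6% − 1% = 1.6 points.
The ratio doubles every 70/1.6 ≈ 43.75 years.
44/43.75 ≈ 1.01 doublings → ratio ≈ 2^1.01 ≈ 2.

roughly 2 times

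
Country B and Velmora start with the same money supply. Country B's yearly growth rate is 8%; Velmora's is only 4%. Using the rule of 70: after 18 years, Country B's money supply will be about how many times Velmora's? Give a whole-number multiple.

2 times

Rate gap = 8% − 4% = 4 points.
The ratio doubles every 70/4 ≈ 17.50 years.
18/17.50 ≈ 1.03 doublings → ratio ≈ 2^1.03 ≈ 2.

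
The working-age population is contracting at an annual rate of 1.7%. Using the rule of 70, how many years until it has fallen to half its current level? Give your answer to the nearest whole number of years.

about 41 years

Halving time ≈ 70 / 1.7 = 41.18 → 41 years.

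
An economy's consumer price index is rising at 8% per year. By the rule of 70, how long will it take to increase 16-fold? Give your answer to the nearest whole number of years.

approximately 35 years

At 8% it doubles every 70/8 ≈ 8.75 years.
16 = 2^4, so 4 doublings → 35 years.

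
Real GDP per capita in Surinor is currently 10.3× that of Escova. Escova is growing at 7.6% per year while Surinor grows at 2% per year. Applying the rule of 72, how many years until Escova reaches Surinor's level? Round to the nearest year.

What matters is the difference: 5.6 pp.
Rule of 72 on the gap: the ratio halves every 72/5.6 ≈ 12.86 years.
A 10.3× gap takes log₂(10.3) ≈ 3.36 halvings to close: 3.36 × 12.86 ≈ 43 years.

roughly 43 years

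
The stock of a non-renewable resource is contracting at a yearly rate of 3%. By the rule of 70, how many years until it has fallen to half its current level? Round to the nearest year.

around 23 years

The rule works in reverse for decay: 70/3 ≈ 23.33 years to halve.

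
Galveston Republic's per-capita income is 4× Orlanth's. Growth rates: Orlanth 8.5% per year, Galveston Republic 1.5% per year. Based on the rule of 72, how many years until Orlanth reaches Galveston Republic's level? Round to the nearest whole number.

What matters is the difference: 7 pp.
Rule of 72 on the gap: the ratio halves every 72/7 ≈ 10.29 years.
A 4× gap closes after 2 halvings: 2 × 10.29 ≈ 21 years.

roughly 21 years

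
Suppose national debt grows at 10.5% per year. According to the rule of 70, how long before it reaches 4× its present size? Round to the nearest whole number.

around 13 years

Doubling time ≈ 70/10.5 = 6.67 years.
4 = 2^2, so 2 doublings → 13 years.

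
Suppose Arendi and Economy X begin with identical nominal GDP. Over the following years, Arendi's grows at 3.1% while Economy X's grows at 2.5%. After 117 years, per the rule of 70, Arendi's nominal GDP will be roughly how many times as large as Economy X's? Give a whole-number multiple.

around 2 times

Only the 0.6-point difference matters.
70/0.6 ≈ 116.67 years per doubling of the ratio; 117 years gives 1.00 doublings, so ≈ 2×.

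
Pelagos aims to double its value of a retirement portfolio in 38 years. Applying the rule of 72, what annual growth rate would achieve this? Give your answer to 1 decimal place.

approximately 1.9%

72 / 38 ≈ 1.89, so about 1.9% annually.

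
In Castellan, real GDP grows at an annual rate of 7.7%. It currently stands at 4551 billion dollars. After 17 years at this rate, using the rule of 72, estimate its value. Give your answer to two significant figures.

about 16000 billion dollars

It doubles every 72/7.7 ≈ 9.35 years, so 17 years is 1.82 doublings.
2^1.82 ≈ 3.53; 4551 × 3.53 ≈ 16000 billion dollars.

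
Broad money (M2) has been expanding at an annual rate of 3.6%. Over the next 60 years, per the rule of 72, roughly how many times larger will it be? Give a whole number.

Doubling time ≈ 72/3.6 = 20.00 years.
60/20.00 ≈ 3 doublings, so about 2^3 = 8×.

approximately 8 times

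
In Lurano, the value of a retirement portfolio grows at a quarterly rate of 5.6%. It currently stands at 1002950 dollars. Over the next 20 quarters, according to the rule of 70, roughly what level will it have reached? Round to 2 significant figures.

Doubling time ≈ 70/5.6 = 12.50 quarters.
20 quarters is 20/12.50 ≈ 1.60 doublings, a factor of 2^1.60 ≈ 3.03.
1002950 × 3.03 ≈ 3000000 dollars.

around 3000000 dollars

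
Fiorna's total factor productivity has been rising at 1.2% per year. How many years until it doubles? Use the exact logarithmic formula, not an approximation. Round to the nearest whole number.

t = ln(2) / ln(1 + 0.012) = 0.6931 / 0.011929 ≈ 58.10.
≈ 58 years.

58 years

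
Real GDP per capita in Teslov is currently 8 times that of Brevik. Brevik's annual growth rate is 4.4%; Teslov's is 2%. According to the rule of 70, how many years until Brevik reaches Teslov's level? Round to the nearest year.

approximately 88 years

What matters is the difference: 2.4 pp.
Rule of 70 on the gap: the ratio halves every 70/2.4 ≈ 29.17 years.
An 8 times gap closes after 3 halvings: 3 × 29.17 ≈ 88 years.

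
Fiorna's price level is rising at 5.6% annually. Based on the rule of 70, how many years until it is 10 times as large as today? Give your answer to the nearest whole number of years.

42 years

At 5.6% it doubles every 70/5.6 ≈ 12.50 years.
10× is log₂ 10 ≈ 3.32 doublings, so ≈ 3.32 × 12.50 = 42 years.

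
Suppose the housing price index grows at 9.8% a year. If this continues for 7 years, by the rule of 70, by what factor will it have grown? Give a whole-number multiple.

At 9.8% one doubling takes ≈ 7.14 years; 7 years is 1 of them, so ×2.

about 2 times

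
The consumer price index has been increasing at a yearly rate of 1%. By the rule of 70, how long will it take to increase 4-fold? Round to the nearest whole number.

One doubling takes 70/1 = 70.00 years.
4× is 2 doublings, so 2 × 70.00 ≈ 140 years.

around 140 years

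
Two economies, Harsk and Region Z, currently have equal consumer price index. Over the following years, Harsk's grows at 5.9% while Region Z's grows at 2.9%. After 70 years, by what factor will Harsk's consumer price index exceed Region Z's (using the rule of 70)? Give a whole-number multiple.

about 8 times

Only the 3-point difference matters.
70/3 ≈ 23.33 years per doubling of the ratio; 70 years gives 3.00 doublings, so ≈ 8×.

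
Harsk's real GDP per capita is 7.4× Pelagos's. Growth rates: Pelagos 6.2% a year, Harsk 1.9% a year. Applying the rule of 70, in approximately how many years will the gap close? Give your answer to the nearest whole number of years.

roughly 47 years

The growth-rate gap is 6.2% − 1.9% = 4.3 percentage points.
So the ratio between them halves every 70/4.3 ≈ 16.28 years.
A 7.4× gap takes log₂(7.4) ≈ 2.89 halvings to close: 2.89 × 16.28 ≈ 47 years.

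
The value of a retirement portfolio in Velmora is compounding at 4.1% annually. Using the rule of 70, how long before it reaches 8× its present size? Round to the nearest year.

about 51 years

One doubling takes 70/4.1 = 17.07 years.
8× is 3 doublings, so 3 × 17.07 ≈ 51 years.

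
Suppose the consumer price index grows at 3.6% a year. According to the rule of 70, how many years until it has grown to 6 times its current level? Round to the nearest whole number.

around 50 years

Doubling time ≈ 70/3.6 = 19.44 years.
6× is log₂ 6 ≈ 2.58 doublings, so ≈ 2.58 × 19.44 = 50 years.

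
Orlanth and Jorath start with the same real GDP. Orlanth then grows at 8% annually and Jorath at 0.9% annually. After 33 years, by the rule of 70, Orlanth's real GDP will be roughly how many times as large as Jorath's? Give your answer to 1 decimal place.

Only the 7.1-point difference matters.
70/7.1 ≈ 9.86 years per doubling of the ratio; 33 years gives 3.35 doublings, so ≈ 10.2×.

10.2 times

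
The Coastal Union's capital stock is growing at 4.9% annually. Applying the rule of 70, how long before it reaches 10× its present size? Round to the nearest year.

Doubling time ≈ 70/4.9 = 14.29 years.
Reaching 10× takes log₂(10) ≈ 3.32 doublings.
3.32 × 14.29 ≈ 47 years.

about 47 years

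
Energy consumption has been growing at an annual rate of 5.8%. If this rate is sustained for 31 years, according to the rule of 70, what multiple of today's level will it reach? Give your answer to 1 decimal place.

about 5.9 times

Doubling time ≈ 70/5.8 = 12.07 years.
31 years / 12.07 ≈ 2.57 doublings → factor 2^2.57 ≈ 5.9.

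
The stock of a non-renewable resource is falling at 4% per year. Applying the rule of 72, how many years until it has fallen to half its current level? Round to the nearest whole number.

roughly 18 years

Halving time ≈ 72 / 4 = 18.00 → 18 years.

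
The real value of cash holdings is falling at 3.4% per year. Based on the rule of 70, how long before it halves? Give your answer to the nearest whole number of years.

around 21 years

Falling at 3.4%, it halves about every 70/3.4 = 20.59 years.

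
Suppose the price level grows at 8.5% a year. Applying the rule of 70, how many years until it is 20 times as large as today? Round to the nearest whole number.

roughly 36 years

One doubling takes 70/8.5 = 8.24 years.
Reaching 20× takes log₂(20) ≈ 4.32 doublings.
4.32 × 8.24 ≈ 36 years.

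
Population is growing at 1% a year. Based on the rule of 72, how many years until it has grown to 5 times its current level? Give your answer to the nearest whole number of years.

167 years

At 1% it doubles every 72/1 ≈ 72.00 years.
5× is log₂ 5 ≈ 2.32 doublings, so ≈ 2.32 × 72.00 = 167 years.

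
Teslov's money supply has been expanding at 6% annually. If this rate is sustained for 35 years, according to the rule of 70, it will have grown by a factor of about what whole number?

70/6 ≈ 11.67 years per doubling.
35 years fits 3 doublings: 2^3 = 8.

around 8 times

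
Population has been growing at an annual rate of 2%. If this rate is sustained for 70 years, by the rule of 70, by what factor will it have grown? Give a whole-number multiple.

Doubling time ≈ 70/2 = 35.00 years.
70/35.00 ≈ 2 doublings, so about 2^2 = 4×.

approximately 4 times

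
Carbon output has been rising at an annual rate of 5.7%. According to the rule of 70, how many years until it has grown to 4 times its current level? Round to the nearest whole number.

about 25 years

At 5.7% it doubles every 70/5.7 ≈ 12.28 years.
4× is 2 doublings, so 2 × 12.28 ≈ 25 years.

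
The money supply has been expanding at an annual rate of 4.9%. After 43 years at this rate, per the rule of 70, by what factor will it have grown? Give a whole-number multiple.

approximately 8 times

Doubling time ≈ 70/4.9 = 14.29 years.
43/14.29 ≈ 3 doublings, so about 2^3 = 8×.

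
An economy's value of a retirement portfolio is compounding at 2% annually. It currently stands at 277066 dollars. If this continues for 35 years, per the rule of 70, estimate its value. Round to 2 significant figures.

around 550000 dollars

Doubling time ≈ 70/2 = 35.00 years.
35 years is 35/35.00 ≈ 1.00 doublings, a factor of 2^1.00 ≈ 2.00.
277066 × 2.00 ≈ 550000 dollars.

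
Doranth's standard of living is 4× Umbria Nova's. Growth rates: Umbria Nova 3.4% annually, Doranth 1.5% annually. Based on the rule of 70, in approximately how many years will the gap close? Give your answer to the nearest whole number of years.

roughly 74 years

What matters is the difference: 1.9 pp.
Rule of 70 on the gap: the ratio halves every 70/1.9 ≈ 36.84 years.
A 4× gap closes after 2 halvings: 2 × 36.84 ≈ 74 years.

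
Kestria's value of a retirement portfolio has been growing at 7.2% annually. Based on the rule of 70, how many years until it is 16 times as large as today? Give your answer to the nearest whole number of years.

approximately 39 years

One doubling takes 70/7.2 = 9.72 years.
16 = 2^4, so 4 doublings → 39 years.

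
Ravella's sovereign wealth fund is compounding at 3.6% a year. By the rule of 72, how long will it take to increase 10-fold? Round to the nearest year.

66 years

Doubling time ≈ 72/3.6 = 20.00 years.
10× is log₂ 10 ≈ 3.32 doublings, so ≈ 3.32 × 20.00 = 66 years.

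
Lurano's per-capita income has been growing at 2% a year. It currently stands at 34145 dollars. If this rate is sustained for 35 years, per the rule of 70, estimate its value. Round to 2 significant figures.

It doubles every 70/2 ≈ 35.00 years, so 35 years is 1.00 doublings.
2^1.00 ≈ 2.00; 34145 × 2.00 ≈ 68000 dollars.

68000 dollars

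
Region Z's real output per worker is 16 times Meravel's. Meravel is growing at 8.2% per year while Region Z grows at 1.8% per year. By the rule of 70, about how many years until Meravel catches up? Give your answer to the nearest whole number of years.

The growth-rate gap is 8.2% − 1.8% = 6.4 percentage points.
So the ratio between them halves every 70/6.4 ≈ 10.94 years.
A 16 times gap closes after 4 halvings: 4 × 10.94 ≈ 44 years.

≈ 44 years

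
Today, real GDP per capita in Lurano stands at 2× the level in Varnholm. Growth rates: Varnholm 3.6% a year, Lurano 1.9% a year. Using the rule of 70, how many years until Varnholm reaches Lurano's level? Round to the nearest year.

roughly 41 years

What matters is the difference: 1.7 pp.
Rule of 70 on the gap: the ratio halves every 70/1.7 ≈ 41.18 years.
A 2× gap closes after 1 halving: 1 × 41.18 ≈ 41 years.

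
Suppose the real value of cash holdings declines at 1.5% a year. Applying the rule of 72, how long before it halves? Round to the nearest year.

around 48 years

Halving time ≈ 72 / 1.5 = 48.00 → 48 years.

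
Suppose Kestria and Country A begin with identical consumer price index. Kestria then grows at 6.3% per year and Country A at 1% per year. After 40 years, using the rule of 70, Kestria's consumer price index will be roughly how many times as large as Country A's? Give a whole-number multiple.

about 8 times

Kestria pulls ahead at 5.3 pp per year, so the ratio doubles every 70/5.3 ≈ 13.21 years.
In 40 years that's 3.03 doublings: 2^3.03 ≈ 8.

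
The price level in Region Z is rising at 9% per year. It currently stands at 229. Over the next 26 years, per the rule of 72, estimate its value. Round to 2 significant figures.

≈ 2200

Doubling time ≈ 72/9 = 8.00 years.
26 years is 26/8.00 ≈ 3.25 doublings, a factor of 2^3.25 ≈ 9.51.
229 × 9.51 ≈ 2200.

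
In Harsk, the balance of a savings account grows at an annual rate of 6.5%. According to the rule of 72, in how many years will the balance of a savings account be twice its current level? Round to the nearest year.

Doubling time ≈ 72 / 6.5 = 11.08 years.

about 11 years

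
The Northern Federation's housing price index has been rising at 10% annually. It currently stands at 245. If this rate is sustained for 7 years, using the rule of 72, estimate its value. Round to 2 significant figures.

Doubling time ≈ 72/10 = 7.20 years.
7 years is 7/7.20 ≈ 0.97 doublings, a factor of 2^0.97 ≈ 1.96.
245 × 1.96 ≈ 480.

about 480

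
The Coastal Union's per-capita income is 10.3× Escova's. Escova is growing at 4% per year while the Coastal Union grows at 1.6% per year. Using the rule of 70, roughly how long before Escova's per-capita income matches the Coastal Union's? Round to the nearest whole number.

about 98 years

What matters is the difference: 2.4 pp.
Rule of 70 on the gap: the ratio halves every 70/2.4 ≈ 29.17 years.
A 10.3× gap takes log₂(10.3) ≈ 3.36 halvings to close: 3.36 × 29.17 ≈ 98 years.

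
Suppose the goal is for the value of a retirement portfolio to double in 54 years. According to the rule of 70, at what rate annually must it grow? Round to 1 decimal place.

70 / 54 ≈ 1.30, so about 1.3% annually.

1.3%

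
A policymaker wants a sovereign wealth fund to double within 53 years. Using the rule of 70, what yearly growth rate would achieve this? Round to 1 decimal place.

70 / 53 ≈ 1.32, so about 1.3% per year.

around 1.3%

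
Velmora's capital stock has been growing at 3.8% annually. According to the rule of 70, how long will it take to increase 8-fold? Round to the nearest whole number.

One doubling takes 70/3.8 = 18.42 years.
Getting to 8× needs 3 doublings: 3 × 18.42 ≈ 55 years.

roughly 55 years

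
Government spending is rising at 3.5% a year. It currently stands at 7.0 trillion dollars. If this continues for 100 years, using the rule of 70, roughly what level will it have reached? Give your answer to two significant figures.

Doubling time ≈ 70/3.5 = 20.00 years.
100 years is 100/20.00 ≈ 5.00 doublings, a factor of 2^5.00 ≈ 32.00.
7.0 × 32.00 ≈ 220 trillion dollars.

around 220 trillion dollars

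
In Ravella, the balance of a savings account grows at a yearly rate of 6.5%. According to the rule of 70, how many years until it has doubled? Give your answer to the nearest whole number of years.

Doubling time ≈ 70 / 6.5 = 10.77 years.

about 11 years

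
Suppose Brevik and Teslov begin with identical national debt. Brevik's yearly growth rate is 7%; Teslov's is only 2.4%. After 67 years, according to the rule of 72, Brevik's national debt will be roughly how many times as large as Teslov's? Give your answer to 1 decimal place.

≈ 19.4 times

Rate gap = 7% − 2.4% = 4.6 points.
The ratio doubles every 72/4.6 ≈ 15.65 years.
67/15.65 ≈ 4.28 doublings → ratio ≈ 2^4.28 ≈ 19.4.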